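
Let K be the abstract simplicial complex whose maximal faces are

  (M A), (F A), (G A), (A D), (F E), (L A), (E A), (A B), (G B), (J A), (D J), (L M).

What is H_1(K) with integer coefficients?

H_1 = Z^4.

Fix the vertex order A < B < D < E < F < G < J < L < M and write every simplex with vertices in increasing order. Then dim K = 1 and the simplices of K are:

  0-simplices (9): A, B, D, E, F, G, J, L, M
  1-simplices (12): AB, AD, AE, AF, AG, AJ, AL, AM, BG, DJ, EF, LM

Hence C_0 ≅ Z^9, C_1 ≅ Z^12.

Boundary ∂_1: C_1 → C_0 sends each edge [p,q] (with p < q) to q − p.
This gives a 9×12 integer matrix of rank 8; reducing to Smith normal form yields diagonal entries (1,1,1,1,1,1,1,1).

Computing H_k = (kernel of ∂_k) / (image of ∂_{k+1}):

  H_1: rank ker ∂_1 − rank ∂_2 = (12 − 8) − 0 = 4, and there is no ∂_2, so H_1 = Z^4.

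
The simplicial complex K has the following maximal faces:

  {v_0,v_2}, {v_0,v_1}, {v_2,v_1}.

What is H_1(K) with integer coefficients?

Fix the vertex order v_0 < v_1 < v_2 and write every simplex with vertices in increasing order. Then dim K = 1 and the simplices of K are:

  0-simplices (3): [v_0], [v_1], [v_2]
  1-simplices (3): [v_0,v_1], [v_0,v_2], [v_1,v_2]

so the chain groups are C_0 ≅ Z^3, C_1 ≅ Z^3.

Boundary ∂_1: C_1 → C_0 maps an edge to its endpoints' difference, ∂[p,q] = q − p. For instance
  ∂[v_1,v_2] = [v_2] − [v_1].
As a 3×3 matrix over Z this has rank 2, with invariant factors (1,1).

From H_k ≅ ker(∂_k) / im(∂_{k+1}) we obtain:

  H_1: rank ker ∂_1 − rank ∂_2 = (3 − 2) − 0 = 1, and there is no ∂_2, so H_1 ≅ Z.

H_1 ≅ Z.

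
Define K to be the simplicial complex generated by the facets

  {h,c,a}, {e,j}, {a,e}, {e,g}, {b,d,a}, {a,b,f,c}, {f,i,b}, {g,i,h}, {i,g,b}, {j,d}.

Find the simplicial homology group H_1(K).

H_1 ≅ Z^3.

Order the vertices as a < b < c < d < e < f < g < h < i < j. Listing each simplex with vertices in this order, K has dimension 3 with simplices:

  0-simplices (10): a, b, c, d, e, f, g, h, i, j
  1-simplices (20): ab, ac, ad, ae, af, ah, bc, bd, bf, bg, bi, cf, ch, dj, eg, ej, fi, gh, gi, hi
  2-simplices (9): abc, abd, abf, acf, ach, bcf, bfi, bgi, ghi
  3-simplices (1): abcf

Hence C_0 ≅ Z^10, C_1 ≅ Z^20, C_2 ≅ Z^9, C_3 ≅ Z^1.

∂_1: C_1 → C_0 maps an edge to its endpoints' difference, ∂[p,q] = q − p. For instance
  ∂ad = d − a.
The 10×20 boundary matrix has rank 9 and Smith normal form diag(1,1,1,1,1,1,1,1,1).

∂_2: C_2 → C_1 maps a triangle to the signed sum of its edges. For instance
  ∂bgi = gi − bi + bg,
  ∂bfi = fi − bi + bf.
As a 20×9 matrix over Z this has rank 8, with invariant factors (1,1,1,1,1,1,1,1).

∂_3: C_3 → C_2 sends each 3-simplex σ to the alternating sum Σ_i (−1)^i (σ with its i-th vertex removed). For instance
  ∂abcf = bcf − acf + abf − abc.
As a 9×1 matrix over Z this has rank 1, with invariant factors (1).

Now H_k = ker ∂_k / im ∂_{k+1}, so:

  H_1: rank ker ∂_1 − rank ∂_2 = (20 − 9) − 8 = 3, and the invariant factors of ∂_2 are all 1, so H_1 ≅ Z^3.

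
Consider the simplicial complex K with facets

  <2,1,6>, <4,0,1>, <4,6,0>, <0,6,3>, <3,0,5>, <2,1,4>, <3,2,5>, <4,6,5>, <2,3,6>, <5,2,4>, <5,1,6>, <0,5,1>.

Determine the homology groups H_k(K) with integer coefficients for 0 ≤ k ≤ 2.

H_0 ≅ Z,  H_1 ≅ Z/2,  H_2 = 0.

We work with the vertex ordering 0 < 1 < 2 < 3 < 4 < 5 < 6. The simplices of K, each written with vertices in increasing order, are:

  0-simplices (7): [0], [1], [2], [3], [4], [5], [6]
  1-simplices (18): [0,1], [0,3], [0,4], [0,5], [0,6], [1,2], [1,4], [1,5], [1,6], [2,3], [2,4], [2,5], [2,6], [3,5], [3,6], [4,5], [4,6], [5,6]
  2-simplices (12): [0,1,4], [0,1,5], [0,3,5], [0,3,6], [0,4,6], [1,2,4], [1,2,6], [1,5,6], [2,3,5], [2,3,6], [2,4,5], [4,5,6]

Hence C_0 ≅ Z^7, C_1 ≅ Z^18, C_2 ≅ Z^12.

The boundary map ∂_1: C_1 → C_0 sends each edge [p,q] (with p < q) to q − p. For instance
  ∂[2,3] = [3] − [2].
The resulting 7×18 matrix has rank 6, and its Smith normal form has invariant factors (1,1,1,1,1,1).

Boundary ∂_2: C_2 → C_1 acts by ∂[p,q,r] = [q,r] − [p,r] + [p,q]. For instance
  ∂[2,3,6] = [3,6] − [2,6] + [2,3],
  ∂[0,1,4] = [1,4] − [0,4] + [0,1].
The resulting 18×12 matrix has rank 12, and its Smith normal form has invariant factors (1,1,1,1,1,1,1,1,1,1,1,2).

Computing H_k = (kernel of ∂_k) / (image of ∂_{k+1}):

  H_0: rank C_0 − rank ∂_1 = 7 − 6 = 1, and the invariant factors of ∂_1 are all 1, so H_0 = Z.
  H_1: rank ker ∂_1 − rank ∂_2 = (18 − 6) − 12 = 0, and ∂_2 has invariant factor 2 > 1, so H_1 = Z/2.
  H_2: rank ker ∂_2 − rank ∂_3 = (12 − 12) − 0 = 0, and there is no ∂_3, so H_2 = 0.

As a check, the Euler characteristic is 7 − 18 + 12 = 1, which agrees with 1 − 0 + 0 = 1.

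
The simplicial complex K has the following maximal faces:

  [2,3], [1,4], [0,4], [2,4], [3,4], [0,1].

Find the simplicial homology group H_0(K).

H_0 ≅ Z.

Order the vertices as 0 < 1 < 2 < 3 < 4. Listing each simplex with vertices in this order, K has dimension 1 with simplices:

  0-simplices (5): [0], [1], [2], [3], [4]
  1-simplices (6): [0,1], [0,4], [1,4], [2,3], [2,4], [3,4]

so the chain groups are C_0 ≅ Z^5, C_1 ≅ Z^6.

Boundary ∂_1: C_1 → C_0 maps an edge to its endpoints' difference, ∂[p,q] = q − p. For instance
  ∂[3,4] = [4] − [3].
As a 5×6 matrix over Z this has rank 4, with invariant factors (1,1,1,1).

Now H_k = ker ∂_k / im ∂_{k+1}, so:

  H_0: rank C_0 − rank ∂_1 = 5 − 4 = 1, and the invariant factors of ∂_1 are all 1, so H_0 ≅ Z.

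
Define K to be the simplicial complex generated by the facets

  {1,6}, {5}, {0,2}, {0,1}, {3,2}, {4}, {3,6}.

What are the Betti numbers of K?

b_0 = 3, b_1 = 1.

Order the vertices as 0 < 1 < 2 < 3 < 4 < 5 < 6. Listing each simplex with vertices in this order, K has dimension 1 with simplices:

  0-simplices (7): [0], [1], [2], [3], [4], [5], [6]
  1-simplices (5): [0,1], [0,2], [1,6], [2,3], [3,6]

giving chain groups C_0 ≅ Z^7, C_1 ≅ Z^5.

The boundary map ∂_1: C_1 → C_0 sends each edge [p,q] (with p < q) to q − p. For instance
  ∂[3,6] = [6] − [3].
The 7×5 boundary matrix has rank 4 and Smith normal form diag(1,1,1,1).

Computing H_k = (kernel of ∂_k) / (image of ∂_{k+1}):

  H_0: rank C_0 − rank ∂_1 = 7 − 4 = 3, and the invariant factors of ∂_1 are all 1, so H_0 ≅ Z^3.
  H_1: rank ker ∂_1 − rank ∂_2 = (5 − 4) − 0 = 1, and there is no ∂_2, so H_1 ≅ Z.

As a check, the Euler characteristic is 7 − 5 = 2, which agrees with 3 − 1 = 2.

Hence the Betti numbers are b_0 = 3, b_1 = 1.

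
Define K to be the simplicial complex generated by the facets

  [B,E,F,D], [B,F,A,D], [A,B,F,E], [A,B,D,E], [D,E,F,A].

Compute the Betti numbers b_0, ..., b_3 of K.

Order the vertices as A < B < D < E < F. Listing each simplex with vertices in this order, K has dimension 3 with simplices:

  0-simplices (5): A, B, D, E, F
  1-simplices (10): AB, AD, AE, AF, BD, BE, BF, DE, DF, EF
  2-simplices (10): ABD, ABE, ABF, ADE, ADF, AEF, BDE, BDF, BEF, DEF
  3-simplices (5): ABDE, ABDF, ABEF, ADEF, BDEF

so the chain groups are C_0 ≅ Z^5, C_1 ≅ Z^10, C_2 ≅ Z^10, C_3 ≅ Z^5.

The boundary map ∂_1: C_1 → C_0 maps an edge to its endpoints' difference, ∂[p,q] = q − p.
The resulting 5×10 matrix has rank 4, and its Smith normal form has invariant factors (1,1,1,1).

Boundary ∂_2: C_2 → C_1 maps a triangle to the signed sum of its edges. For instance
  ∂ADF = DF − AF + AD,
  ∂ABF = BF − AF + AB.
As a 10×10 matrix over Z this has rank 6, with invariant factors (1,1,1,1,1,1).

∂_3: C_3 → C_2 sends each 3-simplex σ to the alternating sum Σ_i (−1)^i (σ with its i-th vertex removed). For instance
  ∂ABDE = BDE − ADE + ABE − ABD,
  ∂ABEF = BEF − AEF + ABF − ABE.
As a 10×5 matrix over Z this has rank 4, with invariant factors (1,1,1,1).

Reading off H_k = ker ∂_k / im ∂_{k+1}:

  H_0: rank C_0 − rank ∂_1 = 5 − 4 = 1, and the invariant factors of ∂_1 are all 1, so H_0 ≅ Z.
  H_1: rank ker ∂_1 − rank ∂_2 = (10 − 4) − 6 = 0, and the invariant factors of ∂_2 are all 1, so H_1 ≅ 0.
  H_2: rank ker ∂_2 − rank ∂_3 = (10 − 6) − 4 = 0, and the invariant factors of ∂_3 are all 1, so H_2 ≅ 0.
  H_3: rank ker ∂_3 − rank ∂_4 = (5 − 4) − 0 = 1, and there is no ∂_4, so H_3 ≅ Z.

As a check, the Euler characteristic is 5 − 10 + 10 − 5 = 0, which agrees with 1 − 0 + 0 − 1 = 0.
(K is a triangulation of the 3-sphere S^3.)

Hence the Betti numbers are b_0 = 1, b_1 = 0, b_2 = 0, b_3 = 1.

b_0 = 1, b_1 = 0, b_2 = 0, b_3 = 1.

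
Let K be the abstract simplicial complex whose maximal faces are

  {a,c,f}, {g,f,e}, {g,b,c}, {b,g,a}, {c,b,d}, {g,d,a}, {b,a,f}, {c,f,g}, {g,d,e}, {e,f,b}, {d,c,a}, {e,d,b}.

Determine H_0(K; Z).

Order the vertices as a < b < c < d < e < f < g. Listing each simplex with vertices in this order, K has dimension 2 with simplices:

  0-simplices (7): a, b, c, d, e, f, g
  1-simplices (18): ab, ac, ad, af, ag, bc, bd, be, bf, bg, cd, cf, cg, de, dg, ef, eg, fg
  2-simplices (12): abf, abg, acd, acf, adg, bcd, bcg, bde, bef, cfg, deg, efg

so the chain groups are C_0 ≅ Z^7, C_1 ≅ Z^18, C_2 ≅ Z^12.

The boundary map ∂_1: C_1 → C_0 is given by ∂[p,q] = [q] − [p].
The 7×18 boundary matrix has rank 6 and Smith normal form diag(1,1,1,1,1,1).

∂_2: C_2 → C_1 acts by ∂[p,q,r] = [q,r] − [p,r] + [p,q]. For instance
  ∂adg = dg − ag + ad,
  ∂deg = eg − dg + de.
This gives a 18×12 integer matrix of rank 12; reducing to Smith normal form yields diagonal entries (1,1,1,1,1,1,1,1,1,1,1,2).

Reading off H_k = ker ∂_k / im ∂_{k+1}:

  H_0: rank C_0 − rank ∂_1 = 7 − 6 = 1, and the invariant factors of ∂_1 are all 1, so H_0 ≅ Z.

(K is a triangulation of the real projective plane RP^2.)

H_0 = Z.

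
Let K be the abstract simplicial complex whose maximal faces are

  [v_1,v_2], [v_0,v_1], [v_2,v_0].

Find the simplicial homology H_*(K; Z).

H_0 = Z,  H_1 = Z.

Take the total order v_0 < v_1 < v_2 on the vertex set. Then K (dimension 1) consists of the simplices:

  0-simplices (3): [v_0], [v_1], [v_2]
  1-simplices (3): [v_0,v_1], [v_0,v_2], [v_1,v_2]

giving chain groups C_0 ≅ Z^3, C_1 ≅ Z^3.

Boundary ∂_1: C_1 → C_0 is given by ∂[p,q] = [q] − [p]. For instance
  ∂[v_0,v_1] = [v_1] − [v_0].
The 3×3 boundary matrix has rank 2 and Smith normal form diag(1,1).

From H_k ≅ ker(∂_k) / im(∂_{k+1}) we obtain:

  H_0: rank C_0 − rank ∂_1 = 3 − 2 = 1, and the invariant factors of ∂_1 are all 1, so H_0 = Z.
  H_1: rank ker ∂_1 − rank ∂_2 = (3 − 2) − 0 = 1, and there is no ∂_2, so H_1 = Z.

As a check, the Euler characteristic is 3 − 3 = 0, which agrees with 1 − 1 = 0.
(K is a triangulation of the circle S^1.)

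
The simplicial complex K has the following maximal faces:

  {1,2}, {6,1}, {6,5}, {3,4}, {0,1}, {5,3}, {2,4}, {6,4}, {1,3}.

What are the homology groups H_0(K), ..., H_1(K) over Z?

H_0 = Z,  H_1 = Z^3.

We work with the vertex ordering 0 < 1 < 2 < 3 < 4 < 5 < 6. The simplices of K, each written with vertices in increasing order, are:

  0-simplices (7): [0], [1], [2], [3], [4], [5], [6]
  1-simplices (9): [0,1], [1,2], [1,3], [1,6], [2,4], [3,4], [3,5], [4,6], [5,6]

Hence C_0 ≅ Z^7, C_1 ≅ Z^9.

Boundary ∂_1: C_1 → C_0 maps an edge to its endpoints' difference, ∂[p,q] = q − p.
This gives a 7×9 integer matrix of rank 6; reducing to Smith normal form yields diagonal entries (1,1,1,1,1,1).

From H_k ≅ ker(∂_k) / im(∂_{k+1}) we obtain:

  H_0: rank C_0 − rank ∂_1 = 7 − 6 = 1, and the invariant factors of ∂_1 are all 1, so H_0 ≅ Z.
  H_1: rank ker ∂_1 − rank ∂_2 = (9 − 6) − 0 = 3, and there is no ∂_2, so H_1 ≅ Z^3.

As a check, the Euler characteristic is 7 − 9 = -2, which agrees with 1 − 3 = -2.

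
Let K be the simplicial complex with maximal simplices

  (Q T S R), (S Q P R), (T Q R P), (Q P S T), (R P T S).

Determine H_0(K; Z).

H_0 ≅ Z.

Fix the vertex order P < Q < R < S < T and write every simplex with vertices in increasing order. Then dim K = 3 and the simplices of K are:

  0-simplices (5): P, Q, R, S, T
  1-simplices (10): PQ, PR, PS, PT, QR, QS, QT, RS, RT, ST
  2-simplices (10): PQR, PQS, PQT, PRS, PRT, PST, QRS, QRT, QST, RST
  3-simplices (5): PQRS, PQRT, PQST, PRST, QRST

so the chain groups are C_0 ≅ Z^5, C_1 ≅ Z^10, C_2 ≅ Z^10, C_3 ≅ Z^5.

The boundary map ∂_1: C_1 → C_0 sends each edge [p,q] (with p < q) to q − p. For instance
  ∂QS = S − Q.
This gives a 5×10 integer matrix of rank 4; reducing to Smith normal form yields diagonal entries (1,1,1,1).

∂_2: C_2 → C_1 maps a triangle to the signed sum of its edges. For instance
  ∂PRT = RT − PT + PR,
  ∂QRT = RT − QT + QR.
The resulting 10×10 matrix has rank 6, and its Smith normal form has invariant factors (1,1,1,1,1,1).

The boundary map ∂_3: C_3 → C_2 sends each 3-simplex σ to the alternating sum Σ_i (−1)^i (σ with its i-th vertex removed). For instance
  ∂PRST = RST − PST + PRT − PRS,
  ∂PQRS = QRS − PRS + PQS − PQR.
This gives a 10×5 integer matrix of rank 4; reducing to Smith normal form yields diagonal entries (1,1,1,1).

Reading off H_k = ker ∂_k / im ∂_{k+1}:

  H_0: rank C_0 − rank ∂_1 = 5 − 4 = 1, and the invariant factors of ∂_1 are all 1, so H_0 ≅ Z.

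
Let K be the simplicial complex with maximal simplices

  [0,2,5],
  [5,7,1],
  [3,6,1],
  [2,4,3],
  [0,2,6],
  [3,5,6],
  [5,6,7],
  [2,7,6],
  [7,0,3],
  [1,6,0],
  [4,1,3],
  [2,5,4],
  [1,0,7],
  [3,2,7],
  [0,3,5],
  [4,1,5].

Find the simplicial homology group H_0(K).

K has 8 vertices, 24 edges, 16 triangles.
rank ∂_0 = 0, rank ∂_1 = 7 ⇒ b_0 = 8 − 0 − 7 = 1; all invariant factors of ∂_1 are 1 so no torsion. So H_0 ≅ Z.

H_0 ≅ Z.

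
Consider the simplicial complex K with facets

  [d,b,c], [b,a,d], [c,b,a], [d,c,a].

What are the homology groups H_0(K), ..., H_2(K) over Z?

K has 4 vertices, 6 edges, 4 triangles.
rank ∂_0 = 0, rank ∂_1 = 3 ⇒ b_0 = 4 − 0 − 3 = 1; all invariant factors of ∂_1 are 1 so no torsion. So H_0 ≅ Z.
rank ∂_1 = 3, rank ∂_2 = 3 ⇒ b_1 = 6 − 3 − 3 = 0; all invariant factors of ∂_2 are 1 so no torsion. So H_1 ≅ 0.
rank ∂_2 = 3, rank ∂_3 = 0 ⇒ b_2 = 4 − 3 − 0 = 1. So H_2 ≅ Z.

H_0 ≅ Z,  H_1 = 0,  H_2 ≅ Z.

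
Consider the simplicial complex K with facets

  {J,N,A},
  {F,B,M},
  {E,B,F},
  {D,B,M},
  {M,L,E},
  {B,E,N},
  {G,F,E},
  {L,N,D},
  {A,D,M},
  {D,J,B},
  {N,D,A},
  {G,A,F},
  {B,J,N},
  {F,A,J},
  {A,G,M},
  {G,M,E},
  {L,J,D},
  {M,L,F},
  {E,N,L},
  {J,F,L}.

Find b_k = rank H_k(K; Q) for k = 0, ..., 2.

Order the vertices as A < B < D < E < F < G < J < L < M < N. Listing each simplex with vertices in this order, K has dimension 2 with simplices:

  0-simplices (10): A, B, D, E, F, G, J, L, M, N
  1-simplices (30): AD, AF, AG, AJ, AM, AN, BD, BE, BF, BJ, BM, BN, DJ, DL, DM, DN, EF, EG, EL, EM, EN, FG, FJ, FL, FM, GM, JL, JN, LM, LN
  2-simplices (20): ADM, ADN, AFG, AFJ, AGM, AJN, BDJ, BDM, BEF, BEN, BFM, BJN, DJL, DLN, EFG, EGM, ELM, ELN, FJL, FLM

so the chain groups are C_0 ≅ Z^10, C_1 ≅ Z^30, C_2 ≅ Z^20.

∂_1: C_1 → C_0 sends each edge [p,q] (with p < q) to q − p. For instance
  ∂AF = F − A.
As a 10×30 matrix over Z this has rank 9, with invariant factors (1,1,1,1,1,1,1,1,1).

The boundary map ∂_2: C_2 → C_1 sends each 2-simplex [p,q,r] to [q,r] − [p,r] + [p,q]. For instance
  ∂EFG = FG − EG + EF,
  ∂BEN = EN − BN + BE.
The resulting 30×20 matrix has rank 20, and its Smith normal form has invariant factors (1,1,1,1,1,1,1,1,1,1,1,1,1,1,1,1,1,1,1,2).

Reading off H_k = ker ∂_k / im ∂_{k+1}:

  H_0: rank C_0 − rank ∂_1 = 10 − 9 = 1, and the invariant factors of ∂_1 are all 1, so H_0 ≅ Z.
  H_1: rank ker ∂_1 − rank ∂_2 = (30 − 9) − 20 = 1, and ∂_2 has invariant factor 2 > 1, so H_1 ≅ Z ⊕ Z_2.
  H_2: rank ker ∂_2 − rank ∂_3 = (20 − 20) − 0 = 0, and there is no ∂_3, so H_2 ≅ 0.

As a check, the Euler characteristic is 10 − 30 + 20 = 0, which agrees with 1 − 1 + 0 = 0.
(K is a triangulation of the Klein bottle.)

Hence the Betti numbers are b_0 = 1, b_1 = 1, b_2 = 0.

b_0 = 1, b_1 = 1, b_2 = 0.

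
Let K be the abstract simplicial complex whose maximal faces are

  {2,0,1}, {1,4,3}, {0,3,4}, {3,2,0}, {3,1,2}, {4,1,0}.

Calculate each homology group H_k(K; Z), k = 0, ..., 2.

Order the vertices as 0 < 1 < 2 < 3 < 4. Listing each simplex with vertices in this order, K has dimension 2 with simplices:

  0-simplices (5): [0], [1], [2], [3], [4]
  1-simplices (9): [0,1], [0,2], [0,3], [0,4], [1,2], [1,3], [1,4], [2,3], [3,4]
  2-simplices (6): [0,1,2], [0,1,4], [0,2,3], [0,3,4], [1,2,3], [1,3,4]

Hence C_0 ≅ Z^5, C_1 ≅ Z^9, C_2 ≅ Z^6.

The boundary map ∂_1: C_1 → C_0 maps an edge to its endpoints' difference, ∂[p,q] = q − p.
This gives a 5×9 integer matrix of rank 4; reducing to Smith normal form yields diagonal entries (1,1,1,1).

∂_2: C_2 → C_1 sends each 2-simplex [p,q,r] to [q,r] − [p,r] + [p,q]. For instance
  ∂[0,1,2] = [1,2] − [0,2] + [0,1],
  ∂[0,3,4] = [3,4] − [0,4] + [0,3].
The resulting 9×6 matrix has rank 5, and its Smith normal form has invariant factors (1,1,1,1,1).

From H_k ≅ ker(∂_k) / im(∂_{k+1}) we obtain:

  H_0: rank C_0 − rank ∂_1 = 5 − 4 = 1, and the invariant factors of ∂_1 are all 1, so H_0 = Z.
  H_1: rank ker ∂_1 − rank ∂_2 = (9 − 4) − 5 = 0, and the invariant factors of ∂_2 are all 1, so H_1 = 0.
  H_2: rank ker ∂_2 − rank ∂_3 = (6 − 5) − 0 = 1, and there is no ∂_3, so H_2 = Z.

As a check, the Euler characteristic is 5 − 9 + 6 = 2, which agrees with 1 − 0 + 1 = 2.

H_0 = Z,  H_1 = 0,  H_2 = Z.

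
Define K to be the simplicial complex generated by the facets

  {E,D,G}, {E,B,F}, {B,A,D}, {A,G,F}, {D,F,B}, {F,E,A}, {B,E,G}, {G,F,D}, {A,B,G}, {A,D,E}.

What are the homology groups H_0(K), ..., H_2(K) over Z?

H_0 = Z,  H_1 = Z_2,  H_2 = 0.

Fix the vertex order A < B < D < E < F < G and write every simplex with vertices in increasing order. Then dim K = 2 and the simplices of K are:

  0-simplices (6): A, B, D, E, F, G
  1-simplices (15): AB, AD, AE, AF, AG, BD, BE, BF, BG, DE, DF, DG, EF, EG, FG
  2-simplices (10): ABD, ABG, ADE, AEF, AFG, BDF, BEF, BEG, DEG, DFG

so the chain groups are C_0 ≅ Z^6, C_1 ≅ Z^15, C_2 ≅ Z^10.

Boundary ∂_1: C_1 → C_0 maps an edge to its endpoints' difference, ∂[p,q] = q − p. For instance
  ∂DF = F − D.
This gives a 6×15 integer matrix of rank 5; reducing to Smith normal form yields diagonal entries (1,1,1,1,1).

The boundary map ∂_2: C_2 → C_1 sends each 2-simplex [p,q,r] to [q,r] − [p,r] + [p,q]. For instance
  ∂BEG = EG − BG + BE,
  ∂DFG = FG − DG + DF.
As a 15×10 matrix over Z this has rank 10, with invariant factors (1,1,1,1,1,1,1,1,1,2).

Now H_k = ker ∂_k / im ∂_{k+1}, so:

  H_0: rank C_0 − rank ∂_1 = 6 − 5 = 1, and the invariant factors of ∂_1 are all 1, so H_0 = Z.
  H_1: rank ker ∂_1 − rank ∂_2 = (15 − 5) − 10 = 0, and ∂_2 has invariant factor 2 > 1, so H_1 = Z_2.
  H_2: rank ker ∂_2 − rank ∂_3 = (10 − 10) − 0 = 0, and there is no ∂_3, so H_2 = 0.

As a check, the Euler characteristic is 6 − 15 + 10 = 1, which agrees with 1 − 0 + 0 = 1.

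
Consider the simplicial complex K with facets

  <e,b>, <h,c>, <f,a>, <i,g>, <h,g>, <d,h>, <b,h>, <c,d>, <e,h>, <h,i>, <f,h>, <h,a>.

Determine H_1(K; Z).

Order the vertices as a < b < c < d < e < f < g < h < i. Listing each simplex with vertices in this order, K has dimension 1 with simplices:

  0-simplices (9): a, b, c, d, e, f, g, h, i
  1-simplices (12): af, ah, be, bh, cd, ch, dh, eh, fh, gh, gi, hi

Hence C_0 ≅ Z^9, C_1 ≅ Z^12.

The boundary map ∂_1: C_1 → C_0 is given by ∂[p,q] = [q] − [p]. For instance
  ∂cd = d − c.
As a 9×12 matrix over Z this has rank 8, with invariant factors (1,1,1,1,1,1,1,1).

From H_k ≅ ker(∂_k) / im(∂_{k+1}) we obtain:

  H_1: rank ker ∂_1 − rank ∂_2 = (12 − 8) − 0 = 4, and there is no ∂_2, so H_1 ≅ Z^4.

H_1 = Z^4.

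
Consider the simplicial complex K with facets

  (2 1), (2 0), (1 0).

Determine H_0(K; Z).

Take the total order 0 < 1 < 2 on the vertex set. Then K (dimension 1) consists of the simplices:

  0-simplices (3): [0], [1], [2]
  1-simplices (3): [0,1], [0,2], [1,2]

Hence C_0 ≅ Z^3, C_1 ≅ Z^3.

Boundary ∂_1: C_1 → C_0 sends each edge [p,q] (with p < q) to q − p. For instance
  ∂[0,2] = [2] − [0].
The 3×3 boundary matrix has rank 2 and Smith normal form diag(1,1).

From H_k ≅ ker(∂_k) / im(∂_{k+1}) we obtain:

  H_0: rank C_0 − rank ∂_1 = 3 − 2 = 1, and the invariant factors of ∂_1 are all 1, so H_0 = Z.

H_0 = Z.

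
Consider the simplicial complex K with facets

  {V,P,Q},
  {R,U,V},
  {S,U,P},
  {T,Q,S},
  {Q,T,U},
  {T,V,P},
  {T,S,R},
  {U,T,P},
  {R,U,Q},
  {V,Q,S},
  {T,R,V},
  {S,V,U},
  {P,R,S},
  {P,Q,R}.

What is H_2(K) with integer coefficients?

Order the vertices as P < Q < R < S < T < U < V. Listing each simplex with vertices in this order, K has dimension 2 with simplices:

  0-simplices (7): P, Q, R, S, T, U, V
  1-simplices (21): PQ, PR, PS, PT, PU, PV, QR, QS, QT, QU, QV, RS, RT, RU, RV, ST, SU, SV, TU, TV, UV
  2-simplices (14): PQR, PQV, PRS, PSU, PTU, PTV, QRU, QST, QSV, QTU, RST, RTV, RUV, SUV

giving chain groups C_0 ≅ Z^7, C_1 ≅ Z^21, C_2 ≅ Z^14.

The boundary map ∂_1: C_1 → C_0 maps an edge to its endpoints' difference, ∂[p,q] = q − p. For instance
  ∂QV = V − Q.
This gives a 7×21 integer matrix of rank 6; reducing to Smith normal form yields diagonal entries (1,1,1,1,1,1).

Boundary ∂_2: C_2 → C_1 acts by ∂[p,q,r] = [q,r] − [p,r] + [p,q]. For instance
  ∂RTV = TV − RV + RT,
  ∂PQV = QV − PV + PQ.
This gives a 21×14 integer matrix of rank 13; reducing to Smith normal form yields diagonal entries (1,1,1,1,1,1,1,1,1,1,1,1,1).

Reading off H_k = ker ∂_k / im ∂_{k+1}:

  H_2: rank ker ∂_2 − rank ∂_3 = (14 − 13) − 0 = 1, and there is no ∂_3, so H_2 ≅ Z.

H_2 ≅ Z.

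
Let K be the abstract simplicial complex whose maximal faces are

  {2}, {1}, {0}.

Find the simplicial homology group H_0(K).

Fix the vertex order 0 < 1 < 2 and write every simplex with vertices in increasing order. Then dim K = 0 and the simplices of K are:

  0-simplices (3): [0], [1], [2]

giving chain groups C_0 ≅ Z^3.

From H_k ≅ ker(∂_k) / im(∂_{k+1}) we obtain:

  H_0: rank C_0 − rank ∂_1 = 3 − 0 = 3, and there is no ∂_1, so H_0 ≅ Z^3.

H_0 = Z^3.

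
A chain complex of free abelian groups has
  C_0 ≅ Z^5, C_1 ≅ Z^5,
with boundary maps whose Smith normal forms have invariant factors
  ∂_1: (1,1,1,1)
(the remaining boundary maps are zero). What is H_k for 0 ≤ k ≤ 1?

H_0: b_0 = 5 − 0 − 4 = 1; torsion from ∂_1 factors > 1: none. So H_0 = Z.
H_1: b_1 = 5 − 4 − 0 = 1; torsion from ∂_2 factors > 1: none. So H_1 = Z.

H_0 = Z,  H_1 = Z.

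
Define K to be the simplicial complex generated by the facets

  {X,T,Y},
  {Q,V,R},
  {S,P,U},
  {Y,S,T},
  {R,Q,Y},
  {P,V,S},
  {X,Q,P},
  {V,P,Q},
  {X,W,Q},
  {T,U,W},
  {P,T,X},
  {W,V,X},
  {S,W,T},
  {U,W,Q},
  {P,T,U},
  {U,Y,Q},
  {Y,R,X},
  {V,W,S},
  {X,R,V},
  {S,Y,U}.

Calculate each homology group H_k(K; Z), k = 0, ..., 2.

Fix the vertex order P < Q < R < S < T < U < V < W < X < Y and write every simplex with vertices in increasing order. Then dim K = 2 and the simplices of K are:

  0-simplices (10): P, Q, R, S, T, U, V, W, X, Y
  1-simplices (30): PQ, PS, PT, PU, PV, PX, QR, QU, QV, QW, QX, QY, RV, RX, RY, ST, SU, SV, SW, SY, TU, TW, TX, TY, UW, UY, VW, VX, WX, XY
  2-simplices (20): PQV, PQX, PSU, PSV, PTU, PTX, QRV, QRY, QUW, QUY, QWX, RVX, RXY, STW, STY, SUY, SVW, TUW, TXY, VWX

Hence C_0 ≅ Z^10, C_1 ≅ Z^30, C_2 ≅ Z^20.

∂_1: C_1 → C_0 is given by ∂[p,q] = [q] − [p].
As a 10×30 matrix over Z this has rank 9, with invariant factors (1,1,1,1,1,1,1,1,1).

∂_2: C_2 → C_1 maps a triangle to the signed sum of its edges. For instance
  ∂VWX = WX − VX + VW,
  ∂TXY = XY − TY + TX.
The 30×20 boundary matrix has rank 20 and Smith normal form diag(1,1,1,1,1,1,1,1,1,1,1,1,1,1,1,1,1,1,1,2).

Computing H_k = (kernel of ∂_k) / (image of ∂_{k+1}):

  H_0: rank C_0 − rank ∂_1 = 10 − 9 = 1, and the invariant factors of ∂_1 are all 1, so H_0 = Z.
  H_1: rank ker ∂_1 − rank ∂_2 = (30 − 9) − 20 = 1, and ∂_2 has invariant factor 2 > 1, so H_1 = Z ⊕ Z/2Z.
  H_2: rank ker ∂_2 − rank ∂_3 = (20 − 20) − 0 = 0, and there is no ∂_3, so H_2 = 0.

(K is a triangulation of the Klein bottle.)

H_0 ≅ Z,  H_1 ≅ Z ⊕ Z/2Z,  H_2 = 0.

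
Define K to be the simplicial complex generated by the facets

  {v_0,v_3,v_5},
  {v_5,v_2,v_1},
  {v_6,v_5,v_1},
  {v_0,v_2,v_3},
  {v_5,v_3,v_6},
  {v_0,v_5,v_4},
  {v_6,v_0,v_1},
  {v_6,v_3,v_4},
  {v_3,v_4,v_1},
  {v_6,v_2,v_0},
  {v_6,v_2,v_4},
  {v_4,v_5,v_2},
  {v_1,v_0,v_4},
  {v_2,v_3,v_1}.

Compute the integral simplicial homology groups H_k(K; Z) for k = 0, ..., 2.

H_0 ≅ Z,  H_1 ≅ Z^2,  H_2 ≅ Z.

Order the vertices as v_0 < v_1 < v_2 < v_3 < v_4 < v_5 < v_6. Listing each simplex with vertices in this order, K has dimension 2 with simplices:

  0-simplices (7): [v_0], [v_1], [v_2], [v_3], [v_4], [v_5], [v_6]
  1-simplices (21): (21 of them)
  2-simplices (14): (14 of them)

so the chain groups are C_0 ≅ Z^7, C_1 ≅ Z^21, C_2 ≅ Z^14.

Boundary ∂_1: C_1 → C_0 is given by ∂[p,q] = [q] − [p].
The resulting 7×21 matrix has rank 6, and its Smith normal form has invariant factors (1,1,1,1,1,1).

∂_2: C_2 → C_1 sends each 2-simplex [p,q,r] to [q,r] − [p,r] + [p,q]. For instance
  ∂[v_1,v_2,v_5] = [v_2,v_5] − [v_1,v_5] + [v_1,v_2],
  ∂[v_2,v_4,v_6] = [v_4,v_6] − [v_2,v_6] + [v_2,v_4].
As a 21×14 matrix over Z this has rank 13, with invariant factors (1,1,1,1,1,1,1,1,1,1,1,1,1).

Reading off H_k = ker ∂_k / im ∂_{k+1}:

  H_0: rank C_0 − rank ∂_1 = 7 − 6 = 1, and the invariant factors of ∂_1 are all 1, so H_0 = Z.
  H_1: rank ker ∂_1 − rank ∂_2 = (21 − 6) − 13 = 2, and the invariant factors of ∂_2 are all 1, so H_1 = Z^2.
  H_2: rank ker ∂_2 − rank ∂_3 = (14 − 13) − 0 = 1, and there is no ∂_3, so H_2 = Z.

As a check, the Euler characteristic is 7 − 21 + 14 = 0, which agrees with 1 − 2 + 1 = 0.
(K is a triangulation of the torus T^2.)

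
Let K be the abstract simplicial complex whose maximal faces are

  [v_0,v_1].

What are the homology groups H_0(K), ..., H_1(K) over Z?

H_0 = Z,  H_1 = 0.

Fix the vertex order v_0 < v_1 and write every simplex with vertices in increasing order. Then dim K = 1 and the simplices of K are:

  0-simplices (2): [v_0], [v_1]
  1-simplices (1): [v_0,v_1]

giving chain groups C_0 ≅ Z^2, C_1 ≅ Z^1.

Boundary ∂_1: C_1 → C_0 is given by ∂[p,q] = [q] − [p].
This gives a 2×1 integer matrix of rank 1; reducing to Smith normal form yields diagonal entries (1).

Now H_k = ker ∂_k / im ∂_{k+1}, so:

  H_0: rank C_0 − rank ∂_1 = 2 − 1 = 1, and the invariant factors of ∂_1 are all 1, so H_0 = Z.
  H_1: rank ker ∂_1 − rank ∂_2 = (1 − 1) − 0 = 0, and there is no ∂_2, so H_1 = 0.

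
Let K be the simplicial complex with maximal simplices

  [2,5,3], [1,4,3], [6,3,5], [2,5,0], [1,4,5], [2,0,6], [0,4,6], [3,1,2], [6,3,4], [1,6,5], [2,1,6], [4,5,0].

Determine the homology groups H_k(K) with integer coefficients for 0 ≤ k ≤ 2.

K has 7 vertices, 18 edges, 12 triangles.
rank ∂_0 = 0, rank ∂_1 = 6 ⇒ b_0 = 7 − 0 − 6 = 1; all invariant factors of ∂_1 are 1 so no torsion. So H_0 = Z.
rank ∂_1 = 6, rank ∂_2 = 12 ⇒ b_1 = 18 − 6 − 12 = 0; ∂_2 has invariant factor(s) [2] giving torsion. So H_1 = Z/2.
rank ∂_2 = 12, rank ∂_3 = 0 ⇒ b_2 = 12 − 12 − 0 = 0. So H_2 = 0.

H_0 ≅ Z,  H_1 ≅ Z/2,  H_2 = 0.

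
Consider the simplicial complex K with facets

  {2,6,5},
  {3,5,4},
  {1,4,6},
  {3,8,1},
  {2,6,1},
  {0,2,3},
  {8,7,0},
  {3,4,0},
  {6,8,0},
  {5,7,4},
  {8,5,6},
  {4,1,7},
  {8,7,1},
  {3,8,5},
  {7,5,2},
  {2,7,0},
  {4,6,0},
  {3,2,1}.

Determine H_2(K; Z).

H_2 = Z.

Fix the vertex order 0 < 1 < 2 < 3 < 4 < 5 < 6 < 7 < 8 and write every simplex with vertices in increasing order. Then dim K = 2 and the simplices of K are:

  0-simplices (9): [0], [1], [2], [3], [4], [5], [6], [7], [8]
  1-simplices (27): (27 of them)
  2-simplices (18): [0,2,3], [0,2,7], [0,3,4], [0,4,6], [0,6,8], [0,7,8], [1,2,3], [1,2,6], [1,3,8], [1,4,6], [1,4,7], [1,7,8], [2,5,6], [2,5,7], [3,4,5], [3,5,8], [4,5,7], [5,6,8]

giving chain groups C_0 ≅ Z^9, C_1 ≅ Z^27, C_2 ≅ Z^18.

Boundary ∂_1: C_1 → C_0 maps an edge to its endpoints' difference, ∂[p,q] = q − p. For instance
  ∂[4,7] = [7] − [4].
This gives a 9×27 integer matrix of rank 8; reducing to Smith normal form yields diagonal entries (1,1,1,1,1,1,1,1).

The boundary map ∂_2: C_2 → C_1 maps a triangle to the signed sum of its edges. For instance
  ∂[0,3,4] = [3,4] − [0,4] + [0,3],
  ∂[2,5,7] = [5,7] − [2,7] + [2,5].
As a 27×18 matrix over Z this has rank 17, with invariant factors (1,1,1,1,1,1,1,1,1,1,1,1,1,1,1,1,1).

Computing H_k = (kernel of ∂_k) / (image of ∂_{k+1}):

  H_2: rank ker ∂_2 − rank ∂_3 = (18 − 17) − 0 = 1, and there is no ∂_3, so H_2 = Z.

(K is a triangulation of the torus T^2.)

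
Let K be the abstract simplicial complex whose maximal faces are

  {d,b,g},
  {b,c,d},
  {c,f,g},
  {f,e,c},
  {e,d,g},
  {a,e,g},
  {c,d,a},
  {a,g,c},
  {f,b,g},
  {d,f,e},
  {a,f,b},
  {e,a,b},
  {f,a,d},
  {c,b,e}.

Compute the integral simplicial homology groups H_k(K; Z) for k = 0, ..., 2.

Fix the vertex order a < b < c < d < e < f < g and write every simplex with vertices in increasing order. Then dim K = 2 and the simplices of K are:

  0-simplices (7): a, b, c, d, e, f, g
  1-simplices (21): ab, ac, ad, ae, af, ag, bc, bd, be, bf, bg, cd, ce, cf, cg, de, df, dg, ef, eg, fg
  2-simplices (14): abe, abf, acd, acg, adf, aeg, bcd, bce, bdg, bfg, cef, cfg, def, deg

so the chain groups are C_0 ≅ Z^7, C_1 ≅ Z^21, C_2 ≅ Z^14.

∂_1: C_1 → C_0 is given by ∂[p,q] = [q] − [p]. For instance
  ∂af = f − a.
As a 7×21 matrix over Z this has rank 6, with invariant factors (1,1,1,1,1,1).

∂_2: C_2 → C_1 maps a triangle to the signed sum of its edges. For instance
  ∂bce = ce − be + bc,
  ∂cef = ef − cf + ce.
The resulting 21×14 matrix has rank 13, and its Smith normal form has invariant factors (1,1,1,1,1,1,1,1,1,1,1,1,1).

Reading off H_k = ker ∂_k / im ∂_{k+1}:

  H_0: rank C_0 − rank ∂_1 = 7 − 6 = 1, and the invariant factors of ∂_1 are all 1, so H_0 = Z.
  H_1: rank ker ∂_1 − rank ∂_2 = (21 − 6) − 13 = 2, and the invariant factors of ∂_2 are all 1, so H_1 = Z^2.
  H_2: rank ker ∂_2 − rank ∂_3 = (14 − 13) − 0 = 1, and there is no ∂_3, so H_2 = Z.

As a check, the Euler characteristic is 7 − 21 + 14 = 0, which agrees with 1 − 2 + 1 = 0.
(K is a triangulation of the torus T^2.)

H_0 = Z,  H_1 = Z^2,  H_2 = Z.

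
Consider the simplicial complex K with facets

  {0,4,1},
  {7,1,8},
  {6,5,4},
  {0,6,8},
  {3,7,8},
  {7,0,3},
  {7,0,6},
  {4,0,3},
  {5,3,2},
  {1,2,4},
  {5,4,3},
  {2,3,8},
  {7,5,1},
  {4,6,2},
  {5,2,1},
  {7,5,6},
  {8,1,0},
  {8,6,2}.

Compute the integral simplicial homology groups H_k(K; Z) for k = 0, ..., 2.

H_0 = Z,  H_1 = Z ⊕ Z_2,  H_2 = 0.

Fix the vertex order 0 < 1 < 2 < 3 < 4 < 5 < 6 < 7 < 8 and write every simplex with vertices in increasing order. Then dim K = 2 and the simplices of K are:

  0-simplices (9): [0], [1], [2], [3], [4], [5], [6], [7], [8]
  1-simplices (27): (27 of them)
  2-simplices (18): [0,1,4], [0,1,8], [0,3,4], [0,3,7], [0,6,7], [0,6,8], [1,2,4], [1,2,5], [1,5,7], [1,7,8], [2,3,5], [2,3,8], [2,4,6], [2,6,8], [3,4,5], [3,7,8], [4,5,6], [5,6,7]

giving chain groups C_0 ≅ Z^9, C_1 ≅ Z^27, C_2 ≅ Z^18.

The boundary map ∂_1: C_1 → C_0 is given by ∂[p,q] = [q] − [p]. For instance
  ∂[6,8] = [8] − [6].
As a 9×27 matrix over Z this has rank 8, with invariant factors (1,1,1,1,1,1,1,1).

The boundary map ∂_2: C_2 → C_1 acts by ∂[p,q,r] = [q,r] − [p,r] + [p,q]. For instance
  ∂[0,3,7] = [3,7] − [0,7] + [0,3],
  ∂[0,6,8] = [6,8] − [0,8] + [0,6].
As a 27×18 matrix over Z this has rank 18, with invariant factors (1,1,1,1,1,1,1,1,1,1,1,1,1,1,1,1,1,2).

From H_k ≅ ker(∂_k) / im(∂_{k+1}) we obtain:

  H_0: rank C_0 − rank ∂_1 = 9 − 8 = 1, and the invariant factors of ∂_1 are all 1, so H_0 = Z.
  H_1: rank ker ∂_1 − rank ∂_2 = (27 − 8) − 18 = 1, and ∂_2 has invariant factor 2 > 1, so H_1 = Z ⊕ Z_2.
  H_2: rank ker ∂_2 − rank ∂_3 = (18 − 18) − 0 = 0, and there is no ∂_3, so H_2 = 0.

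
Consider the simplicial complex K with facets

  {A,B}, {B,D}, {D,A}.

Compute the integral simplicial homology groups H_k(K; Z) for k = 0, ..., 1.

H_0 ≅ Z,  H_1 ≅ Z.

We work with the vertex ordering A < B < D. The simplices of K, each written with vertices in increasing order, are:

  0-simplices (3): A, B, D
  1-simplices (3): AB, AD, BD

so the chain groups are C_0 ≅ Z^3, C_1 ≅ Z^3.

The boundary map ∂_1: C_1 → C_0 is given by ∂[p,q] = [q] − [p]. For instance
  ∂AB = B − A.
The resulting 3×3 matrix has rank 2, and its Smith normal form has invariant factors (1,1).

Reading off H_k = ker ∂_k / im ∂_{k+1}:

  H_0: rank C_0 − rank ∂_1 = 3 − 2 = 1, and the invariant factors of ∂_1 are all 1, so H_0 ≅ Z.
  H_1: rank ker ∂_1 − rank ∂_2 = (3 − 2) − 0 = 1, and there is no ∂_2, so H_1 ≅ Z.

As a check, the Euler characteristic is 3 − 3 = 0, which agrees with 1 − 1 = 0.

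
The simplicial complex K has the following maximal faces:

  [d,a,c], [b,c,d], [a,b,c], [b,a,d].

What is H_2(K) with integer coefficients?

Order the vertices as a < b < c < d. Listing each simplex with vertices in this order, K has dimension 2 with simplices:

  0-simplices (4): a, b, c, d
  1-simplices (6): ab, ac, ad, bc, bd, cd
  2-simplices (4): abc, abd, acd, bcd

Hence C_0 ≅ Z^4, C_1 ≅ Z^6, C_2 ≅ Z^4.

The boundary map ∂_1: C_1 → C_0 is given by ∂[p,q] = [q] − [p].
As a 4×6 matrix over Z this has rank 3, with invariant factors (1,1,1).

The boundary map ∂_2: C_2 → C_1 maps a triangle to the signed sum of its edges. For instance
  ∂abd = bd − ad + ab,
  ∂abc = bc − ac + ab.
The 6×4 boundary matrix has rank 3 and Smith normal form diag(1,1,1).

Now H_k = ker ∂_k / im ∂_{k+1}, so:

  H_2: rank ker ∂_2 − rank ∂_3 = (4 − 3) − 0 = 1, and there is no ∂_3, so H_2 = Z.

H_2 ≅ Z.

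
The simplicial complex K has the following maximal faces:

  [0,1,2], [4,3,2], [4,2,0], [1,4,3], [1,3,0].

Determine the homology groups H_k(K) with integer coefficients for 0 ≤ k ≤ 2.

H_0 ≅ Z,  H_1 ≅ Z,  H_2 = 0.

K has 5 vertices, 10 edges, 5 triangles.
rank ∂_0 = 0, rank ∂_1 = 4 ⇒ b_0 = 5 − 0 − 4 = 1; all invariant factors of ∂_1 are 1 so no torsion. So H_0 ≅ Z.
rank ∂_1 = 4, rank ∂_2 = 5 ⇒ b_1 = 10 − 4 − 5 = 1; all invariant factors of ∂_2 are 1 so no torsion. So H_1 ≅ Z.
rank ∂_2 = 5, rank ∂_3 = 0 ⇒ b_2 = 5 − 5 − 0 = 0. So H_2 ≅ 0.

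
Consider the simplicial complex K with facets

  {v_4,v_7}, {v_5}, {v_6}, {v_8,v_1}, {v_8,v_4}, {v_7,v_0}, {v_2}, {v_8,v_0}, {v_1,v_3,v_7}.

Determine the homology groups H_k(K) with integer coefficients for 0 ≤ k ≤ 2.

Fix the vertex order v_0 < v_1 < v_2 < v_3 < v_4 < v_5 < v_6 < v_7 < v_8 and write every simplex with vertices in increasing order. Then dim K = 2 and the simplices of K are:

  0-simplices (9): [v_0], [v_1], [v_2], [v_3], [v_4], [v_5], [v_6], [v_7], [v_8]
  1-simplices (8): [v_0,v_7], [v_0,v_8], [v_1,v_3], [v_1,v_7], [v_1,v_8], [v_3,v_7], [v_4,v_7], [v_4,v_8]
  2-simplices (1): [v_1,v_3,v_7]

giving chain groups C_0 ≅ Z^9, C_1 ≅ Z^8, C_2 ≅ Z^1.

The boundary map ∂_1: C_1 → C_0 maps an edge to its endpoints' difference, ∂[p,q] = q − p. For instance
  ∂[v_1,v_8] = [v_8] − [v_1].
The 9×8 boundary matrix has rank 5 and Smith normal form diag(1,1,1,1,1).

Boundary ∂_2: C_2 → C_1 maps a triangle to the signed sum of its edges. For instance
  ∂[v_1,v_3,v_7] = [v_3,v_7] − [v_1,v_7] + [v_1,v_3].
This gives a 8×1 integer matrix of rank 1; reducing to Smith normal form yields diagonal entries (1).

From H_k ≅ ker(∂_k) / im(∂_{k+1}) we obtain:

  H_0: rank C_0 − rank ∂_1 = 9 − 5 = 4, and the invariant factors of ∂_1 are all 1, so H_0 ≅ Z^4.
  H_1: rank ker ∂_1 − rank ∂_2 = (8 − 5) − 1 = 2, and the invariant factors of ∂_2 are all 1, so H_1 ≅ Z^2.
  H_2: rank ker ∂_2 − rank ∂_3 = (1 − 1) − 0 = 0, and there is no ∂_3, so H_2 ≅ 0.

As a check, the Euler characteristic is 9 − 8 + 1 = 2, which agrees with 4 − 2 + 0 = 2.

H_0 = Z^4,  H_1 = Z^2,  H_2 = 0.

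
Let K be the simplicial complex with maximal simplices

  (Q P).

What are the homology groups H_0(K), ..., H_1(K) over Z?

We work with the vertex ordering P < Q. The simplices of K, each written with vertices in increasing order, are:

  0-simplices (2): P, Q
  1-simplices (1): PQ

so the chain groups are C_0 ≅ Z^2, C_1 ≅ Z^1.

∂_1: C_1 → C_0 is given by ∂[p,q] = [q] − [p]. For instance
  ∂PQ = Q − P.
As a 2×1 matrix over Z this has rank 1, with invariant factors (1).

Reading off H_k = ker ∂_k / im ∂_{k+1}:

  H_0: rank C_0 − rank ∂_1 = 2 − 1 = 1, and the invariant factors of ∂_1 are all 1, so H_0 ≅ Z.
  H_1: rank ker ∂_1 − rank ∂_2 = (1 − 1) − 0 = 0, and there is no ∂_2, so H_1 ≅ 0.

As a check, the Euler characteristic is 2 − 1 = 1, which agrees with 1 − 0 = 1.
(K is a triangulation of the 1-simplex.)

H_0 = Z,  H_1 = 0.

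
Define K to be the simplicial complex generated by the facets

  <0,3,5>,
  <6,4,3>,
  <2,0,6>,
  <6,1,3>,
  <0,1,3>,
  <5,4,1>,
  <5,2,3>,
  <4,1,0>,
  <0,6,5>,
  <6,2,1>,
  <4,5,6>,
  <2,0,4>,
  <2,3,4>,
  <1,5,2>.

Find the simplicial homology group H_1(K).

We work with the vertex ordering 0 < 1 < 2 < 3 < 4 < 5 < 6. The simplices of K, each written with vertices in increasing order, are:

  0-simplices (7): [0], [1], [2], [3], [4], [5], [6]
  1-simplices (21): [0,1], [0,2], [0,3], [0,4], [0,5], [0,6], [1,2], [1,3], [1,4], [1,5], [1,6], [2,3], [2,4], [2,5], [2,6], [3,4], [3,5], [3,6], [4,5], [4,6], [5,6]
  2-simplices (14): [0,1,3], [0,1,4], [0,2,4], [0,2,6], [0,3,5], [0,5,6], [1,2,5], [1,2,6], [1,3,6], [1,4,5], [2,3,4], [2,3,5], [3,4,6], [4,5,6]

so the chain groups are C_0 ≅ Z^7, C_1 ≅ Z^21, C_2 ≅ Z^14.

The boundary map ∂_1: C_1 → C_0 sends each edge [p,q] (with p < q) to q − p. For instance
  ∂[0,2] = [2] − [0].
This gives a 7×21 integer matrix of rank 6; reducing to Smith normal form yields diagonal entries (1,1,1,1,1,1).

∂_2: C_2 → C_1 maps a triangle to the signed sum of its edges. For instance
  ∂[2,3,5] = [3,5] − [2,5] + [2,3],
  ∂[1,2,5] = [2,5] − [1,5] + [1,2].
As a 21×14 matrix over Z this has rank 13, with invariant factors (1,1,1,1,1,1,1,1,1,1,1,1,1).

Reading off H_k = ker ∂_k / im ∂_{k+1}:

  H_1: rank ker ∂_1 − rank ∂_2 = (21 − 6) − 13 = 2, and the invariant factors of ∂_2 are all 1, so H_1 ≅ Z^2.

H_1 = Z^2.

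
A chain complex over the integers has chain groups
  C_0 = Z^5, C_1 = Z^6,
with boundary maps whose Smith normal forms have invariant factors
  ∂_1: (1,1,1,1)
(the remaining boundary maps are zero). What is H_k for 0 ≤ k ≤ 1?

H_0: b_0 = 5 − 0 − 4 = 1; torsion from ∂_1 factors > 1: none. So H_0 = Z.
H_1: b_1 = 6 − 4 − 0 = 2; torsion from ∂_2 factors > 1: none. So H_1 = Z^2.

H_0 = Z,  H_1 = Z^2.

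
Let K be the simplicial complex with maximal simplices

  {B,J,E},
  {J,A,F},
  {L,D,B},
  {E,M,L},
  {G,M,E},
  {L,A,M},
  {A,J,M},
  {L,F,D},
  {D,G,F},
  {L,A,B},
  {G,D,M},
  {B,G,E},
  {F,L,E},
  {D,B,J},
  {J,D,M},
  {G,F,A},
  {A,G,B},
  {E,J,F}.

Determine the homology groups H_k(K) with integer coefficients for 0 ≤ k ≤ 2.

Order the vertices as A < B < D < E < F < G < J < L < M. Listing each simplex with vertices in this order, K has dimension 2 with simplices:

  0-simplices (9): A, B, D, E, F, G, J, L, M
  1-simplices (27): AB, AF, AG, AJ, AL, AM, BD, BE, BG, BJ, BL, DF, DG, DJ, DL, DM, EF, EG, EJ, EL, EM, FG, FJ, FL, GM, JM, LM
  2-simplices (18): ABG, ABL, AFG, AFJ, AJM, ALM, BDJ, BDL, BEG, BEJ, DFG, DFL, DGM, DJM, EFJ, EFL, EGM, ELM

giving chain groups C_0 ≅ Z^9, C_1 ≅ Z^27, C_2 ≅ Z^18.

Boundary ∂_1: C_1 → C_0 is given by ∂[p,q] = [q] − [p].
The resulting 9×27 matrix has rank 8, and its Smith normal form has invariant factors (1,1,1,1,1,1,1,1).

The boundary map ∂_2: C_2 → C_1 sends each 2-simplex [p,q,r] to [q,r] − [p,r] + [p,q]. For instance
  ∂EFJ = FJ − EJ + EF,
  ∂ALM = LM − AM + AL.
The resulting 27×18 matrix has rank 17, and its Smith normal form has invariant factors (1,1,1,1,1,1,1,1,1,1,1,1,1,1,1,1,1).

Now H_k = ker ∂_k / im ∂_{k+1}, so:

  H_0: rank C_0 − rank ∂_1 = 9 − 8 = 1, and the invariant factors of ∂_1 are all 1, so H_0 ≅ Z.
  H_1: rank ker ∂_1 − rank ∂_2 = (27 − 8) − 17 = 2, and the invariant factors of ∂_2 are all 1, so H_1 ≅ Z^2.
  H_2: rank ker ∂_2 − rank ∂_3 = (18 − 17) − 0 = 1, and there is no ∂_3, so H_2 ≅ Z.

As a check, the Euler characteristic is 9 − 27 + 18 = 0, which agrees with 1 − 2 + 1 = 0.

H_0 = Z,  H_1 = Z^2,  H_2 = Z.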